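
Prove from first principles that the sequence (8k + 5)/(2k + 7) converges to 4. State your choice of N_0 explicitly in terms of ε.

N_0 = (23/2)/ε

Suppose ε > 0. For k ≥ 1, |(8k + 5)/(2k + 7) − 4| = |-46|/(2(2k + 7)) = 46/(2(2k + 7)).
Since 2k + 7 ≥ 2k for k ≥ 1, this is ≤ 46/(2·2k) = (23/2)/k.
So |(8k + 5)/(2k + 7) − 4| < ε whenever k > (23/2)/ε.
Take N_0 = (23/2)/ε. If k > N_0 then |(8k + 5)/(2k + 7) − 4| ≤ (23/2)/k < ε.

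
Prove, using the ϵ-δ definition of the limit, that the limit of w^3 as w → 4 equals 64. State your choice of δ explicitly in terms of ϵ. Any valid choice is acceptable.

Suppose ϵ > 0. We seek δ > 0 with 0 < |w − 4| < δ ⇒ |w^3 − 64| < ϵ.
Factor: w^3 − 64 = (w − 4)(w^2 + 4w + 16), so |w^3 − 64| = |w − 4|·|w^2 + 4w + 16|.
Restrict δ ≤ 1. Then |w − 4| < 1 gives |w| < 5, so by the triangle inequality |w^2 + 4w + 16| ≤ 5^2 + 4·5 + 16 = 61.
Hence |w^3 − 64| ≤ 61|w − 4|, which is < ϵ once |w − 4| < ϵ/61.
Take δ = min(1, ϵ/61). If 0 < |w − 4| < δ then both bounds hold and |w^3 − 64| ≤ 61|w − 4| < 61·(ϵ/61) = ϵ.

δ = min(1, ϵ/61)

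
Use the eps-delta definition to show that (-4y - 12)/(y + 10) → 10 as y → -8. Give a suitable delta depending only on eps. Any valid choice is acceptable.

Let eps > 0 be given. We want delta > 0 with 0 < |y + 8| < delta ⇒ |(-4y - 12)/(y + 10) − 10| < eps.
Combining over a common denominator, (-4y - 12)/(y + 10) − 10 = [(-4y - 12)·2 − 20·(y + 10)] / [2·(y + 10)] = -28(y + 8) / (2(y + 10)).
So |(-4y - 12)/(y + 10) − 10| = 28|y + 8| / (2·|y + 10|).
Require delta ≤ 1, so |y + 10| ≥ |2| − |y + 8| > 2 − 1 = 1.
Hence |(-4y - 12)/(y + 10) − 10| < 28|y + 8|/(2·1) = 14|y + 8|, which is < eps once |y + 8| < (1/14)eps.
Take delta = min(1, (1/14)eps). Then 0 < |y + 8| < delta forces both bounds, so |(-4y - 12)/(y + 10) − 10| < eps.

delta = min(1, (1/14)eps)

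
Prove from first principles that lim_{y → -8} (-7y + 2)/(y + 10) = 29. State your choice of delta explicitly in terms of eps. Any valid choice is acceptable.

Fix eps > 0. We want delta > 0 with 0 < |y + 8| < delta ⇒ |(-7y + 2)/(y + 10) − 29| < eps.
Combining over a common denominator, (-7y + 2)/(y + 10) − 29 = [(-7y + 2)·2 − 58·(y + 10)] / [2·(y + 10)] = -72(y + 8) / (2(y + 10)).
So |(-7y + 2)/(y + 10) − 29| = 72|y + 8| / (2·|y + 10|).
Require delta ≤ 1, so |y + 10| ≥ |2| − |y + 8| > 2 − 1 = 1.
Hence |(-7y + 2)/(y + 10) − 29| < 72|y + 8|/(2·1) = 36|y + 8|, which is < eps once |y + 8| < (1/36)eps.
Take delta = min(1, (1/36)eps). Then 0 < |y + 8| < delta forces both bounds, so |(-7y + 2)/(y + 10) − 29| < eps.

delta = min(1, (1/36)eps)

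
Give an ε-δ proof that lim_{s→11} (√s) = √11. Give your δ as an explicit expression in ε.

δ = min(11, √11·ε)

Let ε > 0 be given. We want δ > 0 such that 0 < |s − 11| < δ implies |√s − √11| < ε.
Rationalise: √s − √11 = (s − 11)/(√s + √11), so |√s − √11| = |s − 11|/(√s + √11).
Restrict δ ≤ 11 so that |s − 11| < 11 forces s > 0, and then √s + √11 > √11.
Hence |√s − √11| < |s − 11|/√11, which is < ε once |s − 11| < √11·ε.
Take δ = min(11, √11·ε). If 0 < |s − 11| < δ then s > 0 and |√s − √11| < |s − 11|/√11 < ε.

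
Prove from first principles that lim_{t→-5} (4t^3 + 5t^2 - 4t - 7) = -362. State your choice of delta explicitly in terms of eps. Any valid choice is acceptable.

delta = min(1, eps/305)

Let eps > 0 be given. We want delta > 0 such that 0 < |t + 5| < delta implies |(4t^3 + 5t^2 - 4t - 7) + 362| < eps.
(4t^3 + 5t^2 - 4t - 7) + 362 = 4t^3 + 5t^2 - 4t + 355 = (t + 5)(4t^2 - 15t + 71).
So |(4t^3 + 5t^2 - 4t - 7) + 362| = |t + 5|·|4t^2 - 15t + 71|.
Require delta ≤ 1. Then |t + 5| < 1 gives |t| < 6, and by the triangle inequality |4t^2 - 15t + 71| ≤ 4·6^2 + 15·6 + 71 = 305.
Hence |(4t^3 + 5t^2 - 4t - 7) + 362| ≤ 305|t + 5| < eps provided |t + 5| < eps/305.
Take delta = min(1, eps/305). Then 0 < |t + 5| < delta gives both |t + 5| < 1 and |t + 5| < eps/305, so |(4t^3 + 5t^2 - 4t - 7) + 362| < eps.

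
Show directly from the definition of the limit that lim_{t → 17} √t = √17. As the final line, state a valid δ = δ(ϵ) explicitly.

δ = min(17, √17·ϵ)

Fix ϵ > 0. We want δ > 0 such that 0 < |t − 17| < δ implies |√t − √17| < ϵ.
Multiplying by the conjugate, |√t − √17| = |t − 17|/(√t + √17).
Restrict δ ≤ 17 so that |t − 17| < 17 forces t > 0, and then √t + √17 > √17.
Hence |√t − √17| < |t − 17|/√17, which is < ϵ once |t − 17| < √17·ϵ.
Take δ = min(17, √17·ϵ). If 0 < |t − 17| < δ then t > 0 and |√t − √17| < |t − 17|/√17 < ϵ.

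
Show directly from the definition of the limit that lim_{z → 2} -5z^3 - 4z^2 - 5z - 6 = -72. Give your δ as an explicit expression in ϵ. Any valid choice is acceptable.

Fix ϵ > 0. We want δ > 0 such that 0 < |z − 2| < δ implies |(-5z^3 - 4z^2 - 5z - 6) + 72| < ϵ.
(-5z^3 - 4z^2 - 5z - 6) + 72 = -5z^3 - 4z^2 - 5z + 66 = (z − 2)(-5z^2 - 14z - 33).
So |(-5z^3 - 4z^2 - 5z - 6) + 72| = |z − 2|·|-5z^2 - 14z - 33|.
Assume first that |z − 2| < 2, so |z| < 4. Then |-5z^2 - 14z - 33| ≤ 5·4^2 + 14·4 + 33 = 169.
Hence |(-5z^3 - 4z^2 - 5z - 6) + 72| ≤ 169|z − 2| < ϵ provided |z − 2| < ϵ/169.
Choosing δ = min(2, ϵ/169) ensures both conditions, hence |(-5z^3 - 4z^2 - 5z - 6) + 72| < ϵ.

δ = min(2, ϵ/169)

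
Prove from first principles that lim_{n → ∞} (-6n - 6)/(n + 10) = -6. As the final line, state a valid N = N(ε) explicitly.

N = 54/ε

Let ε > 0. For n ≥ 1, |(-6n - 6)/(n + 10) + 6| = |54|/((n + 10)) = 54/((n + 10)).
Since n + 10 ≥ n for n ≥ 1, this is ≤ 54/(n) = 54/n.
So |(-6n - 6)/(n + 10) + 6| < ε whenever n > 54/ε.
Take N = 54/ε. If n > N then |(-6n - 6)/(n + 10) + 6| ≤ 54/n < ε.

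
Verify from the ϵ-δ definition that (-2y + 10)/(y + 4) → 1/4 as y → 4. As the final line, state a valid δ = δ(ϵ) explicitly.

δ = min(4, (16/9)ϵ)

Let ϵ > 0. We want δ > 0 with 0 < |y − 4| < δ ⇒ |(-2y + 10)/(y + 4) − (1/4)| < ϵ.
Combining over a common denominator, (-2y + 10)/(y + 4) − (1/4) = [(-2y + 10)·8 − 2·(y + 4)] / [8·(y + 4)] = -18(y − 4) / (8(y + 4)).
So |(-2y + 10)/(y + 4) − (1/4)| = 18|y − 4| / (8·|y + 4|).
Require δ ≤ 4, so |y + 4| ≥ |8| − |y − 4| > 8 − 4 = 4.
Hence |(-2y + 10)/(y + 4) − (1/4)| < 18|y − 4|/(8·4) = (9/16)|y − 4|, which is < ϵ once |y − 4| < (16/9)ϵ.
Take δ = min(4, (16/9)ϵ). Then 0 < |y − 4| < δ forces both bounds, so |(-2y + 10)/(y + 4) − (1/4)| < ϵ.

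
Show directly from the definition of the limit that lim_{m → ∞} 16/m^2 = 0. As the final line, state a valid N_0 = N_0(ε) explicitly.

Fix ε > 0. For m ≥ 1, |16/m^2 − 0| = 16/m^2.
16/m^2 < ε ⇔ m^2 > 16/ε ⇔ m > (16/ε)^{1/2}.
Take N_0 = (16/ε)^{1/2}. Then m > N_0 implies 16/m^2 < ε.

N_0 = (16/ε)^{1/2}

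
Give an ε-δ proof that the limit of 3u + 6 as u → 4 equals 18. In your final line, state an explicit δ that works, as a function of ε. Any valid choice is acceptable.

δ = ε/3

Suppose ε > 0. We need δ > 0 so that 0 < |u − 4| < δ implies |(3u + 6) − 18| < ε.
|(3u + 6) − 18| = |3u - 12| = 3|u − 4|.
So 3|u − 4| < ε exactly when |u − 4| < ε/3.
Take δ = ε/3. If 0 < |u − 4| < δ then |(3u + 6) − 18| = 3|u − 4| < 3·(ε/3) = ε.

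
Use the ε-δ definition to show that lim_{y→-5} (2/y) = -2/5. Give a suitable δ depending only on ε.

Let ε > 0. We seek δ > 0 such that 0 < |y + 5| < δ implies |2/y + 2/5| < ε.
|2/y + 2/5| = 2·|-5 − y|/(5·|y|) = 2|y + 5|/(5|y|).
Restrict δ ≤ 5/2. Then |y + 5| < 5/2 gives |y| > 5/2, so 5|y| > 25/2.
Then |2/y + 2/5| < 2|y + 5|/(25/2), which is < ε when |y + 5| < (25/4)ε.
Take δ = min(5/2, (25/4)ε). Then 0 < |y + 5| < δ gives both |y + 5| < 5/2 and |y + 5| < (25/4)ε, so |2/y + 2/5| < ε.

δ = min(5/2, (25/4)ε)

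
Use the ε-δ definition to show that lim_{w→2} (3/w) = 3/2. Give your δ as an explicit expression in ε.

Let ε > 0. We seek δ > 0 such that 0 < |w − 2| < δ implies |3/w − (3/2)| < ε.
|3/w − (3/2)| = 3·|2 − w|/(2·|w|) = 3|w − 2|/(2|w|).
Require δ ≤ 1 so that |w| > 2 − 1 = 1, hence 2|w| > 2.
Then |3/w − (3/2)| < 3|w − 2|/2, which is < ε when |w − 2| < (2/3)ε.
Take δ = min(1, (2/3)ε). Then 0 < |w − 2| < δ gives both |w − 2| < 1 and |w − 2| < (2/3)ε, so |3/w − (3/2)| < ε.

δ = min(1, (2/3)ε)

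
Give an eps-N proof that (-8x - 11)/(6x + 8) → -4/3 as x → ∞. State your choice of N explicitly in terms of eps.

Let eps > 0 be given. We seek N > 0 such that x > N implies |(-8x - 11)/(6x + 8) + 4/3| < eps.
(-8x - 11)/(6x + 8) + 4/3 = (6(-8x - 11) − (-8)(6x + 8)) / (6(6x + 8)) = -2/(6(6x + 8)).
For x > 0 we have 6x + 8 > 6x, so |(-8x - 11)/(6x + 8) + 4/3| = 2/(6(6x + 8)) < 2/(6·6x) = (1/18)/x.
Thus |(-8x - 11)/(6x + 8) + 4/3| < eps whenever x > (1/18)/eps.
Take N = (1/18)/eps. If x > N then |(-8x - 11)/(6x + 8) + 4/3| < (1/18)/x < eps.

N = (1/18)/eps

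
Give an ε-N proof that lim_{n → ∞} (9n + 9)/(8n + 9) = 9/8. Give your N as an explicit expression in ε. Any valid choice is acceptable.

Fix ε > 0. For n ≥ 1, |(9n + 9)/(8n + 9) − (9/8)| = |-9|/(8(8n + 9)) = 9/(8(8n + 9)).
Since 8n + 9 ≥ 8n for n ≥ 1, this is ≤ 9/(8·8n) = (9/64)/n.
So |(9n + 9)/(8n + 9) − (9/8)| < ε whenever n > (9/64)/ε.
Take N = (9/64)/ε. If n > N then |(9n + 9)/(8n + 9) − (9/8)| ≤ (9/64)/n < ε.

N = (9/64)/ε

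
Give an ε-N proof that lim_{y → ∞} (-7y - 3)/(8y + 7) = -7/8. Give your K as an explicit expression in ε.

Suppose ε > 0. We seek K > 0 such that y > K implies |(-7y - 3)/(8y + 7) + 7/8| < ε.
(-7y - 3)/(8y + 7) + 7/8 = (8(-7y - 3) − (-7)(8y + 7)) / (8(8y + 7)) = 25/(8(8y + 7)).
For y > 0 we have 8y + 7 > 8y, so |(-7y - 3)/(8y + 7) + 7/8| = 25/(8(8y + 7)) < 25/(8·8y) = (25/64)/y.
Thus |(-7y - 3)/(8y + 7) + 7/8| < ε whenever y > (25/64)/ε.
Take K = (25/64)/ε. If y > K then |(-7y - 3)/(8y + 7) + 7/8| < (25/64)/y < ε.

K = (25/64)/ε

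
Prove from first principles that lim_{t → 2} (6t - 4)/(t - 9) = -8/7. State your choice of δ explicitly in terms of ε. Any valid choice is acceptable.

Fix ε > 0. We want δ > 0 with 0 < |t − 2| < δ ⇒ |(6t - 4)/(t - 9) + 8/7| < ε.
Combining over a common denominator, (6t - 4)/(t - 9) + 8/7 = [(6t - 4)·(-7) − 8·(t - 9)] / [(-7)·(t - 9)] = -50(t − 2) / ((-7)(t - 9)).
So |(6t - 4)/(t - 9) + 8/7| = 50|t − 2| / (7·|t − 9|).
Restrict δ ≤ 7/2. Then |t − 2| < 7/2 gives |t − 9| = |(t − 2) + (-7)| ≥ 7 − 7/2 = 7/2.
Hence |(6t - 4)/(t - 9) + 8/7| < 50|t − 2|/(7·(7/2)) = (100/49)|t − 2|, which is < ε once |t − 2| < (49/100)ε.
Take δ = min(7/2, (49/100)ε). Then 0 < |t − 2| < δ forces both bounds, so |(6t - 4)/(t - 9) + 8/7| < ε.

δ = min(7/2, (49/100)ε)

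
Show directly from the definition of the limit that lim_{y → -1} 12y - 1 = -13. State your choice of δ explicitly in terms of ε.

δ = ε/12

Suppose ε > 0. We need δ > 0 so that 0 < |y + 1| < δ implies |(12y - 1) + 13| < ε.
|(12y - 1) + 13| = |12y + 12| = 12|y + 1|.
Thus it suffices that |y + 1| < ε/12.
Choosing δ = ε/12 gives |(12y - 1) + 13| = 12|y + 1| < ε whenever |y + 1| < δ.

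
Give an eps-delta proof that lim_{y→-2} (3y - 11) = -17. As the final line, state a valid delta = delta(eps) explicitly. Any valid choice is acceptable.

Fix eps > 0. We need delta > 0 so that 0 < |y + 2| < delta implies |(3y - 11) + 17| < eps.
|(3y - 11) + 17| = |3y + 6| = 3|y + 2|.
So 3|y + 2| < eps exactly when |y + 2| < eps/3.
Choosing delta = eps/3 gives |(3y - 11) + 17| = 3|y + 2| < eps whenever |y + 2| < delta.

delta = eps/3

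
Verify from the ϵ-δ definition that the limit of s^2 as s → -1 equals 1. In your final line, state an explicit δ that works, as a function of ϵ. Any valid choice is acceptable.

Fix ϵ > 0. We seek δ > 0 with 0 < |s + 1| < δ ⇒ |s^2 − 1| < ϵ.
Factor: s^2 − 1 = (s + 1)(s - 1), so |s^2 − 1| = |s + 1|·|s - 1|.
Restrict δ ≤ 1. Then |s + 1| < 1 gives |s| < 2, so by the triangle inequality |s - 1| ≤ 2 + 1 = 3.
Hence |s^2 − 1| ≤ 3|s + 1|, which is < ϵ once |s + 1| < ϵ/3.
Take δ = min(1, ϵ/3). If 0 < |s + 1| < δ then both bounds hold and |s^2 − 1| ≤ 3|s + 1| < 3·(ϵ/3) = ϵ.

δ = min(1, ϵ/3)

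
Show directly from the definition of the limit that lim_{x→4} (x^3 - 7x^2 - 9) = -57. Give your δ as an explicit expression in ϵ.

δ = min(2, ϵ/66)

Suppose ϵ > 0. We want δ > 0 such that 0 < |x − 4| < δ implies |(x^3 - 7x^2 - 9) + 57| < ϵ.
(x^3 - 7x^2 - 9) + 57 = x^3 - 7x^2 + 48 = (x − 4)(x^2 - 3x - 12).
So |(x^3 - 7x^2 - 9) + 57| = |x − 4|·|x^2 - 3x - 12|.
Require δ ≤ 2. Then |x − 4| < 2 gives |x| < 6, and by the triangle inequality |x^2 - 3x - 12| ≤ 6^2 + 3·6 + 12 = 66.
Hence |(x^3 - 7x^2 - 9) + 57| ≤ 66|x − 4| < ϵ provided |x − 4| < ϵ/66.
Take δ = min(2, ϵ/66). Then 0 < |x − 4| < δ gives both |x − 4| < 2 and |x − 4| < ϵ/66, so |(x^3 - 7x^2 - 9) + 57| < ϵ.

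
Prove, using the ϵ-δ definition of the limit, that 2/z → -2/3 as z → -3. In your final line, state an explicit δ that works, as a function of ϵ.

δ = min(3/2, (9/4)ϵ)

Let ϵ > 0 be given. We seek δ > 0 such that 0 < |z + 3| < δ implies |2/z + 2/3| < ϵ.
|2/z + 2/3| = 2·|-3 − z|/(3·|z|) = 2|z + 3|/(3|z|).
Restrict δ ≤ 3/2. Then |z + 3| < 3/2 gives |z| > 3/2, so 3|z| > 9/2.
Then |2/z + 2/3| < 2|z + 3|/(9/2), which is < ϵ when |z + 3| < (9/4)ϵ.
Take δ = min(3/2, (9/4)ϵ). Then 0 < |z + 3| < δ gives both |z + 3| < 3/2 and |z + 3| < (9/4)ϵ, so |2/z + 2/3| < ϵ.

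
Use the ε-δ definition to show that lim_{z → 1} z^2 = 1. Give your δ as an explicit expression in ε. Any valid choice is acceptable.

δ = min(2, ε/4)

Fix ε > 0. We seek δ > 0 with 0 < |z − 1| < δ ⇒ |z^2 − 1| < ε.
Factor: z^2 − 1 = (z − 1)(z + 1), so |z^2 − 1| = |z − 1|·|z + 1|.
Restrict δ ≤ 2. Then |z − 1| < 2 gives |z| < 3, so by the triangle inequality |z + 1| ≤ 3 + 1 = 4.
Hence |z^2 − 1| ≤ 4|z − 1|, which is < ε once |z − 1| < ε/4.
Take δ = min(2, ε/4). If 0 < |z − 1| < δ then both bounds hold and |z^2 − 1| ≤ 4|z − 1| < 4·(ε/4) = ε.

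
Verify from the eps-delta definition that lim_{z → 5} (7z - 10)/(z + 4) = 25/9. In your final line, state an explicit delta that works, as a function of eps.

delta = min(9/2, (81/76)eps)

Let eps > 0. We want delta > 0 with 0 < |z − 5| < delta ⇒ |(7z - 10)/(z + 4) − (25/9)| < eps.
Combining over a common denominator, (7z - 10)/(z + 4) − (25/9) = [(7z - 10)·9 − 25·(z + 4)] / [9·(z + 4)] = 38(z − 5) / (9(z + 4)).
So |(7z - 10)/(z + 4) − (25/9)| = 38|z − 5| / (9·|z + 4|).
Require delta ≤ 9/2, so |z + 4| ≥ |9| − |z − 5| > 9 − 9/2 = 9/2.
Hence |(7z - 10)/(z + 4) − (25/9)| < 38|z − 5|/(9·(9/2)) = (76/81)|z − 5|, which is < eps once |z − 5| < (81/76)eps.
Take delta = min(9/2, (81/76)eps). Then 0 < |z − 5| < delta forces both bounds, so |(7z - 10)/(z + 4) − (25/9)| < eps.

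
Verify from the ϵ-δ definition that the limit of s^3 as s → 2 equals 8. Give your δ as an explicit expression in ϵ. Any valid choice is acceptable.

Suppose ϵ > 0. We seek δ > 0 with 0 < |s − 2| < δ ⇒ |s^3 − 8| < ϵ.
Factor: s^3 − 8 = (s − 2)(s^2 + 2s + 4), so |s^3 − 8| = |s − 2|·|s^2 + 2s + 4|.
Restrict δ ≤ 1. Then |s − 2| < 1 gives |s| < 3, so by the triangle inequality |s^2 + 2s + 4| ≤ 3^2 + 2·3 + 4 = 19.
Hence |s^3 − 8| ≤ 19|s − 2|, which is < ϵ once |s − 2| < ϵ/19.
Take δ = min(1, ϵ/19). If 0 < |s − 2| < δ then both bounds hold and |s^3 − 8| ≤ 19|s − 2| < 19·(ϵ/19) = ϵ.

δ = min(1, ϵ/19)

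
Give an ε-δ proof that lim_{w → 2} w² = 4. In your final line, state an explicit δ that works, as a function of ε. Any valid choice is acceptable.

δ = min(2, ε/6)

Let ε > 0 be given. We seek δ > 0 with 0 < |w − 2| < δ ⇒ |w² − 4| < ε.
Factor: w² − 4 = (w − 2)(w + 2), so |w² − 4| = |w − 2|·|w + 2|.
Restrict δ ≤ 2. Then |w − 2| < 2 gives |w| < 4, so by the triangle inequality |w + 2| ≤ 4 + 2 = 6.
Hence |w² − 4| ≤ 6|w − 2|, which is < ε once |w − 2| < ε/6.
Take δ = min(2, ε/6). If 0 < |w − 2| < δ then both bounds hold and |w² − 4| ≤ 6|w − 2| < 6·(ε/6) = ε.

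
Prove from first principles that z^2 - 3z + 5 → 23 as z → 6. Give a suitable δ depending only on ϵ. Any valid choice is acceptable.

δ = min(1, ϵ/10)

Fix ϵ > 0. We want δ > 0 such that 0 < |z − 6| < δ implies |(z^2 - 3z + 5) − 23| < ϵ.
(z^2 - 3z + 5) − 23 = z^2 - 3z - 18 = (z − 6)(z + 3).
So |(z^2 - 3z + 5) − 23| = |z − 6|·|z + 3|.
Assume first that |z − 6| < 1, so |z| < 7. Then |z + 3| ≤ 7 + 3 = 10.
Hence |(z^2 - 3z + 5) − 23| ≤ 10|z − 6| < ϵ provided |z − 6| < ϵ/10.
Choosing δ = min(1, ϵ/10) ensures both conditions, hence |(z^2 - 3z + 5) − 23| < ϵ.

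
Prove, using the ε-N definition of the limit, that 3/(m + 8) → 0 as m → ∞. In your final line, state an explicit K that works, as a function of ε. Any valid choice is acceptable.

Suppose ε > 0. For m ≥ 1, |3/(m + 8) − 0| = 3/(m + 8) ≤ 3/m.
We need 3/m < ε, i.e. m > 3/ε.
Take K = 3/ε. If m > K then |3/(m + 8)| ≤ 3/m < ε.

K = 3/ε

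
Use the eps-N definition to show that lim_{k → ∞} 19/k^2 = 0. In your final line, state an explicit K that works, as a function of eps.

Suppose eps > 0. For k ≥ 1, |19/k^2 − 0| = 19/k^2.
19/k^2 < eps ⇔ k^2 > 19/eps ⇔ k > (19/eps)^{1/2}.
Take K = (19/eps)^{1/2}. Then k > K implies 19/k^2 < eps.

K = (19/eps)^{1/2}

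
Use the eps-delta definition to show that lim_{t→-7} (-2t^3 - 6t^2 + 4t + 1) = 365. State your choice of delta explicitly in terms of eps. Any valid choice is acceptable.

Suppose eps > 0. We want delta > 0 such that 0 < |t + 7| < delta implies |(-2t^3 - 6t^2 + 4t + 1) − 365| < eps.
(-2t^3 - 6t^2 + 4t + 1) − 365 = -2t^3 - 6t^2 + 4t - 364 = (t + 7)(-2t^2 + 8t - 52).
So |(-2t^3 - 6t^2 + 4t + 1) − 365| = |t + 7|·|-2t^2 + 8t - 52|.
Assume first that |t + 7| < 1, so |t| < 8. Then |-2t^2 + 8t - 52| ≤ 2·8^2 + 8·8 + 52 = 244.
Hence |(-2t^3 - 6t^2 + 4t + 1) − 365| ≤ 244|t + 7| < eps provided |t + 7| < eps/244.
Choosing delta = min(1, eps/244) ensures both conditions, hence |(-2t^3 - 6t^2 + 4t + 1) − 365| < eps.

delta = min(1, eps/244)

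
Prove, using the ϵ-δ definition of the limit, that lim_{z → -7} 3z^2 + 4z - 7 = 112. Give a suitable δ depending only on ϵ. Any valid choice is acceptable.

δ = min(1, ϵ/41)

Suppose ϵ > 0. We want δ > 0 such that 0 < |z + 7| < δ implies |(3z^2 + 4z - 7) − 112| < ϵ.
(3z^2 + 4z - 7) − 112 = 3z^2 + 4z - 119 = (z + 7)(3z - 17).
So |(3z^2 + 4z - 7) − 112| = |z + 7|·|3z - 17|.
Require δ ≤ 1. Then |z + 7| < 1 gives |z| < 8, and by the triangle inequality |3z - 17| ≤ 3·8 + 17 = 41.
Hence |(3z^2 + 4z - 7) − 112| ≤ 41|z + 7| < ϵ provided |z + 7| < ϵ/41.
Choosing δ = min(1, ϵ/41) ensures both conditions, hence |(3z^2 + 4z - 7) − 112| < ϵ.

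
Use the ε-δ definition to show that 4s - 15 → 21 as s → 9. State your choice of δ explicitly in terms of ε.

Let ε > 0. We need δ > 0 so that 0 < |s − 9| < δ implies |(4s - 15) − 21| < ε.
Since (4s - 15) − 21 = 4(s − 9), we have |(4s - 15) − 21| = 4|s − 9|.
So 4|s − 9| < ε exactly when |s − 9| < ε/4.
Take δ = ε/4. If 0 < |s − 9| < δ then |(4s - 15) − 21| = 4|s − 9| < 4·(ε/4) = ε.

δ = ε/4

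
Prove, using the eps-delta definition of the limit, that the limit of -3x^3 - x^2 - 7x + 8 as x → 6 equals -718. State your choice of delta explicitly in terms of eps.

Fix eps > 0. We want delta > 0 such that 0 < |x − 6| < delta implies |(-3x^3 - x^2 - 7x + 8) + 718| < eps.
(-3x^3 - x^2 - 7x + 8) + 718 = -3x^3 - x^2 - 7x + 726 = (x − 6)(-3x^2 - 19x - 121).
So |(-3x^3 - x^2 - 7x + 8) + 718| = |x − 6|·|-3x^2 - 19x - 121|.
Assume first that |x − 6| < 2, so |x| < 8. Then |-3x^2 - 19x - 121| ≤ 3·8^2 + 19·8 + 121 = 465.
Hence |(-3x^3 - x^2 - 7x + 8) + 718| ≤ 465|x − 6| < eps provided |x − 6| < eps/465.
Choosing delta = min(2, eps/465) ensures both conditions, hence |(-3x^3 - x^2 - 7x + 8) + 718| < eps.

delta = min(2, eps/465)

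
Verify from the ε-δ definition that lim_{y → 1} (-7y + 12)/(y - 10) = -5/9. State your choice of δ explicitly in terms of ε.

Fix ε > 0. We want δ > 0 with 0 < |y − 1| < δ ⇒ |(-7y + 12)/(y - 10) + 5/9| < ε.
Combining over a common denominator, (-7y + 12)/(y - 10) + 5/9 = [(-7y + 12)·(-9) − 5·(y - 10)] / [(-9)·(y - 10)] = 58(y − 1) / ((-9)(y - 10)).
So |(-7y + 12)/(y - 10) + 5/9| = 58|y − 1| / (9·|y − 10|).
Require δ ≤ 9/2, so |y − 10| ≥ |-9| − |y − 1| > 9 − 9/2 = 9/2.
Hence |(-7y + 12)/(y - 10) + 5/9| < 58|y − 1|/(9·(9/2)) = (116/81)|y − 1|, which is < ε once |y − 1| < (81/116)ε.
Take δ = min(9/2, (81/116)ε). Then 0 < |y − 1| < δ forces both bounds, so |(-7y + 12)/(y - 10) + 5/9| < ε.

δ = min(9/2, (81/116)ε)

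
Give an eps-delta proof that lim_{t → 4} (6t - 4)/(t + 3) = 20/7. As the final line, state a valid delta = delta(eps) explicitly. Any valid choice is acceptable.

Let eps > 0 be given. We want delta > 0 with 0 < |t − 4| < delta ⇒ |(6t - 4)/(t + 3) − (20/7)| < eps.
Combining over a common denominator, (6t - 4)/(t + 3) − (20/7) = [(6t - 4)·7 − 20·(t + 3)] / [7·(t + 3)] = 22(t − 4) / (7(t + 3)).
So |(6t - 4)/(t + 3) − (20/7)| = 22|t − 4| / (7·|t + 3|).
Require delta ≤ 7/2, so |t + 3| ≥ |7| − |t − 4| > 7 − 7/2 = 7/2.
Hence |(6t - 4)/(t + 3) − (20/7)| < 22|t − 4|/(7·(7/2)) = (44/49)|t − 4|, which is < eps once |t − 4| < (49/44)eps.
Take delta = min(7/2, (49/44)eps). Then 0 < |t − 4| < delta forces both bounds, so |(6t - 4)/(t + 3) − (20/7)| < eps.

delta = min(7/2, (49/44)eps)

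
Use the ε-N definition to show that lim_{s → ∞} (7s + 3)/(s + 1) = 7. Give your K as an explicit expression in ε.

Let ε > 0 be given. We seek K > 0 such that s > K implies |(7s + 3)/(s + 1) − 7| < ε.
(7s + 3)/(s + 1) − 7 = ((7s + 3) − 7(s + 1)) / ((s + 1)) = -4/((s + 1)).
For s > 0 we have s + 1 > s, so |(7s + 3)/(s + 1) − 7| = 4/((s + 1)) < 4/(s) = 4/s.
Thus |(7s + 3)/(s + 1) − 7| < ε whenever s > 4/ε.
Take K = 4/ε. If s > K then |(7s + 3)/(s + 1) − 7| < 4/s < ε.

K = 4/ε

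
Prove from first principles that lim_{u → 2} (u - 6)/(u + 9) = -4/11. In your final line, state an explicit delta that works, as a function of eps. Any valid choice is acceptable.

delta = min(11/2, (121/30)eps)

Let eps > 0. We want delta > 0 with 0 < |u − 2| < delta ⇒ |(u - 6)/(u + 9) + 4/11| < eps.
Combining over a common denominator, (u - 6)/(u + 9) + 4/11 = [(u - 6)·11 − (-4)·(u + 9)] / [11·(u + 9)] = 15(u − 2) / (11(u + 9)).
So |(u - 6)/(u + 9) + 4/11| = 15|u − 2| / (11·|u + 9|).
Restrict delta ≤ 11/2. Then |u − 2| < 11/2 gives |u + 9| = |(u − 2) + 11| ≥ 11 − 11/2 = 11/2.
Hence |(u - 6)/(u + 9) + 4/11| < 15|u − 2|/(11·(11/2)) = (30/121)|u − 2|, which is < eps once |u − 2| < (121/30)eps.
Take delta = min(11/2, (121/30)eps). Then 0 < |u − 2| < delta forces both bounds, so |(u - 6)/(u + 9) + 4/11| < eps.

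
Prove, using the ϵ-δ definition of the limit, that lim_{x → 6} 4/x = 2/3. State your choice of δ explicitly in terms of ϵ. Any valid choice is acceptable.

Let ϵ > 0. We seek δ > 0 such that 0 < |x − 6| < δ implies |4/x − (2/3)| < ϵ.
|4/x − (2/3)| = 4·|6 − x|/(6·|x|) = 4|x − 6|/(6|x|).
Require δ ≤ 3 so that |x| > 6 − 3 = 3, hence 6|x| > 18.
Then |4/x − (2/3)| < 4|x − 6|/18, which is < ϵ when |x − 6| < (9/2)ϵ.
Take δ = min(3, (9/2)ϵ). Then 0 < |x − 6| < δ gives both |x − 6| < 3 and |x − 6| < (9/2)ϵ, so |4/x − (2/3)| < ϵ.

δ = min(3, (9/2)ϵ)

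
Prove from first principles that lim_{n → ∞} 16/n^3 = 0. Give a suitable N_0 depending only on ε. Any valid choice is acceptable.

Let ε > 0. For n ≥ 1, |16/n^3 − 0| = 16/n^3.
16/n^3 < ε ⇔ n^3 > 16/ε ⇔ n > (16/ε)^{1/3}.
Take N_0 = (16/ε)^{1/3}. Then n > N_0 implies 16/n^3 < ε.

N_0 = (16/ε)^{1/3}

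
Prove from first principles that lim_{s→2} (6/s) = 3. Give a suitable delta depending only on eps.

Fix eps > 0. We seek delta > 0 such that 0 < |s − 2| < delta implies |6/s − 3| < eps.
|6/s − 3| = 6·|2 − s|/(2·|s|) = 6|s − 2|/(2|s|).
Require delta ≤ 1 so that |s| > 2 − 1 = 1, hence 2|s| > 2.
Then |6/s − 3| < 6|s − 2|/2, which is < eps when |s − 2| < (1/3)eps.
Take delta = min(1, (1/3)eps). Then 0 < |s − 2| < delta gives both |s − 2| < 1 and |s − 2| < (1/3)eps, so |6/s − 3| < eps.

delta = min(1, (1/3)eps)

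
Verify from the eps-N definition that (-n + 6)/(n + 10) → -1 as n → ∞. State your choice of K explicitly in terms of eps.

Fix eps > 0. For n ≥ 1, |(-n + 6)/(n + 10) + 1| = |16|/((n + 10)) = 16/((n + 10)).
Since n + 10 ≥ n for n ≥ 1, this is ≤ 16/(n) = 16/n.
So |(-n + 6)/(n + 10) + 1| < eps whenever n > 16/eps.
Take K = 16/eps. If n > K then |(-n + 6)/(n + 10) + 1| ≤ 16/n < eps.

K = 16/eps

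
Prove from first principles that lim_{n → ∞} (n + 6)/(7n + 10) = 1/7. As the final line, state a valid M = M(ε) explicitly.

Let ε > 0. For n ≥ 1, |(n + 6)/(7n + 10) − (1/7)| = |32|/(7(7n + 10)) = 32/(7(7n + 10)).
Since 7n + 10 ≥ 7n for n ≥ 1, this is ≤ 32/(7·7n) = (32/49)/n.
So |(n + 6)/(7n + 10) − (1/7)| < ε whenever n > (32/49)/ε.
Take M = (32/49)/ε. If n > M then |(n + 6)/(7n + 10) − (1/7)| ≤ (32/49)/n < ε.

M = (32/49)/ε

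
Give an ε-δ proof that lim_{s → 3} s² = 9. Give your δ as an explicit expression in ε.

δ = min(2, ε/8)

Fix ε > 0. We seek δ > 0 with 0 < |s − 3| < δ ⇒ |s² − 9| < ε.
Factor: s² − 9 = (s − 3)(s + 3), so |s² − 9| = |s − 3|·|s + 3|.
Restrict δ ≤ 2. Then |s − 3| < 2 gives |s| < 5, so by the triangle inequality |s + 3| ≤ 5 + 3 = 8.
Hence |s² − 9| ≤ 8|s − 3|, which is < ε once |s − 3| < ε/8.
Take δ = min(2, ε/8). If 0 < |s − 3| < δ then both bounds hold and |s² − 9| ≤ 8|s − 3| < 8·(ε/8) = ε.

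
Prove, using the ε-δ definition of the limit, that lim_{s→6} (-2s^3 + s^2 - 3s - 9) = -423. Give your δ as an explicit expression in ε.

Let ε > 0. We want δ > 0 such that 0 < |s − 6| < δ implies |(-2s^3 + s^2 - 3s - 9) + 423| < ε.
(-2s^3 + s^2 - 3s - 9) + 423 = -2s^3 + s^2 - 3s + 414 = (s − 6)(-2s^2 - 11s - 69).
So |(-2s^3 + s^2 - 3s - 9) + 423| = |s − 6|·|-2s^2 - 11s - 69|.
Require δ ≤ 2. Then |s − 6| < 2 gives |s| < 8, and by the triangle inequality |-2s^2 - 11s - 69| ≤ 2·8^2 + 11·8 + 69 = 285.
Hence |(-2s^3 + s^2 - 3s - 9) + 423| ≤ 285|s − 6| < ε provided |s − 6| < ε/285.
Take δ = min(2, ε/285). Then 0 < |s − 6| < δ gives both |s − 6| < 2 and |s − 6| < ε/285, so |(-2s^3 + s^2 - 3s - 9) + 423| < ε.

δ = min(2, ε/285)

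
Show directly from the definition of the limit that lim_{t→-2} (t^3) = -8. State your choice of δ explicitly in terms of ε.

δ = min(1, ε/19)

Suppose ε > 0. We seek δ > 0 with 0 < |t + 2| < δ ⇒ |t^3 + 8| < ε.
Factor: t^3 + 8 = (t + 2)(t^2 - 2t + 4), so |t^3 + 8| = |t + 2|·|t^2 - 2t + 4|.
Restrict δ ≤ 1. Then |t + 2| < 1 gives |t| < 3, so by the triangle inequality |t^2 - 2t + 4| ≤ 3^2 + 2·3 + 4 = 19.
Hence |t^3 + 8| ≤ 19|t + 2|, which is < ε once |t + 2| < ε/19.
Take δ = min(1, ε/19). If 0 < |t + 2| < δ then both bounds hold and |t^3 + 8| ≤ 19|t + 2| < 19·(ε/19) = ε.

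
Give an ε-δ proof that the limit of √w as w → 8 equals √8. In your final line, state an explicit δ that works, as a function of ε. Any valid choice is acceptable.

Let ε > 0 be given. We want δ > 0 such that 0 < |w − 8| < δ implies |√w − √8| < ε.
Multiplying by the conjugate, |√w − √8| = |w − 8|/(√w + √8).
Restrict δ ≤ 8 so that |w − 8| < 8 forces w > 0, and then √w + √8 > √8.
Hence |√w − √8| < |w − 8|/√8, which is < ε once |w − 8| < √8·ε.
Take δ = min(8, √8·ε). If 0 < |w − 8| < δ then w > 0 and |√w − √8| < |w − 8|/√8 < ε.

δ = min(8, √8·ε)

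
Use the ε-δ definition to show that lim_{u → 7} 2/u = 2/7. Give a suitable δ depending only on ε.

Fix ε > 0. We seek δ > 0 such that 0 < |u − 7| < δ implies |2/u − (2/7)| < ε.
|2/u − (2/7)| = 2·|7 − u|/(7·|u|) = 2|u − 7|/(7|u|).
Restrict δ ≤ 7/2. Then |u − 7| < 7/2 gives |u| > 7/2, so 7|u| > 49/2.
Then |2/u − (2/7)| < 2|u − 7|/(49/2), which is < ε when |u − 7| < (49/4)ε.
Take δ = min(7/2, (49/4)ε). Then 0 < |u − 7| < δ gives both |u − 7| < 7/2 and |u − 7| < (49/4)ε, so |2/u − (2/7)| < ε.

δ = min(7/2, (49/4)ε)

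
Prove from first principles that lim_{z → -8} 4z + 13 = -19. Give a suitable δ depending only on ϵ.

δ = ϵ/4

Fix ϵ > 0. We need δ > 0 so that 0 < |z + 8| < δ implies |(4z + 13) + 19| < ϵ.
|(4z + 13) + 19| = |4z + 32| = 4|z + 8|.
Thus it suffices that |z + 8| < ϵ/4.
Choosing δ = ϵ/4 gives |(4z + 13) + 19| = 4|z + 8| < ϵ whenever |z + 8| < δ.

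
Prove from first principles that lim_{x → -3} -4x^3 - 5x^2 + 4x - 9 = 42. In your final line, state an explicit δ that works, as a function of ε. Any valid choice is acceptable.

Let ε > 0. We want δ > 0 such that 0 < |x + 3| < δ implies |(-4x^3 - 5x^2 + 4x - 9) − 42| < ε.
(-4x^3 - 5x^2 + 4x - 9) − 42 = -4x^3 - 5x^2 + 4x - 51 = (x + 3)(-4x^2 + 7x - 17).
So |(-4x^3 - 5x^2 + 4x - 9) − 42| = |x + 3|·|-4x^2 + 7x - 17|.
Assume first that |x + 3| < 1, so |x| < 4. Then |-4x^2 + 7x - 17| ≤ 4·4^2 + 7·4 + 17 = 109.
Hence |(-4x^3 - 5x^2 + 4x - 9) − 42| ≤ 109|x + 3| < ε provided |x + 3| < ε/109.
Take δ = min(1, ε/109). Then 0 < |x + 3| < δ gives both |x + 3| < 1 and |x + 3| < ε/109, so |(-4x^3 - 5x^2 + 4x - 9) − 42| < ε.

δ = min(1, ε/109)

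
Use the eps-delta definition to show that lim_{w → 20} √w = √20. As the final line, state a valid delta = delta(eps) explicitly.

Let eps > 0. We want delta > 0 such that 0 < |w − 20| < delta implies |√w − √20| < eps.
Multiplying by the conjugate, |√w − √20| = |w − 20|/(√w + √20).
Restrict delta ≤ 20 so that |w − 20| < 20 forces w > 0, and then √w + √20 > √20.
Hence |√w − √20| < |w − 20|/√20, which is < eps once |w − 20| < √20·eps.
Take delta = min(20, √20·eps). If 0 < |w − 20| < delta then w > 0 and |√w − √20| < |w − 20|/√20 < eps.

delta = min(20, √20·eps)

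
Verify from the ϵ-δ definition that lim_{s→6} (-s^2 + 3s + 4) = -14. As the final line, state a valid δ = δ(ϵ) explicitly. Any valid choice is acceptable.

δ = min(1, ϵ/10)

Fix ϵ > 0. We want δ > 0 such that 0 < |s − 6| < δ implies |(-s^2 + 3s + 4) + 14| < ϵ.
(-s^2 + 3s + 4) + 14 = -s^2 + 3s + 18 = (s − 6)(-s - 3).
So |(-s^2 + 3s + 4) + 14| = |s − 6|·|-s - 3|.
Assume first that |s − 6| < 1, so |s| < 7. Then |-s - 3| ≤ 7 + 3 = 10.
Hence |(-s^2 + 3s + 4) + 14| ≤ 10|s − 6| < ϵ provided |s − 6| < ϵ/10.
Take δ = min(1, ϵ/10). Then 0 < |s − 6| < δ gives both |s − 6| < 1 and |s − 6| < ϵ/10, so |(-s^2 + 3s + 4) + 14| < ϵ.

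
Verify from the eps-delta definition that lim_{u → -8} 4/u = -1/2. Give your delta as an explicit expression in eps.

Let eps > 0. We seek delta > 0 such that 0 < |u + 8| < delta implies |4/u + 1/2| < eps.
|4/u + 1/2| = 4·|-8 − u|/(8·|u|) = 4|u + 8|/(8|u|).
Require delta ≤ 4 so that |u| > 8 − 4 = 4, hence 8|u| > 32.
Then |4/u + 1/2| < 4|u + 8|/32, which is < eps when |u + 8| < 8eps.
Take delta = min(4, 8eps). Then 0 < |u + 8| < delta gives both |u + 8| < 4 and |u + 8| < 8eps, so |4/u + 1/2| < eps.

delta = min(4, 8eps)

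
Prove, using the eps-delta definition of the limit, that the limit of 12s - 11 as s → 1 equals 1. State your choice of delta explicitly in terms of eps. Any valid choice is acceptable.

Let eps > 0 be given. We need delta > 0 so that 0 < |s − 1| < delta implies |(12s - 11) − 1| < eps.
|(12s - 11) − 1| = |12s - 12| = 12|s − 1|.
Thus it suffices that |s − 1| < eps/12.
Choosing delta = eps/12 gives |(12s - 11) − 1| = 12|s − 1| < eps whenever |s − 1| < delta.

delta = eps/12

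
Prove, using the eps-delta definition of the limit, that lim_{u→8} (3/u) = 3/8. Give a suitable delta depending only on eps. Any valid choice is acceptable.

delta = min(4, (32/3)eps)

Fix eps > 0. We seek delta > 0 such that 0 < |u − 8| < delta implies |3/u − (3/8)| < eps.
|3/u − (3/8)| = 3·|8 − u|/(8·|u|) = 3|u − 8|/(8|u|).
Restrict delta ≤ 4. Then |u − 8| < 4 gives |u| > 4, so 8|u| > 32.
Then |3/u − (3/8)| < 3|u − 8|/32, which is < eps when |u − 8| < (32/3)eps.
Take delta = min(4, (32/3)eps). Then 0 < |u − 8| < delta gives both |u − 8| < 4 and |u − 8| < (32/3)eps, so |3/u − (3/8)| < eps.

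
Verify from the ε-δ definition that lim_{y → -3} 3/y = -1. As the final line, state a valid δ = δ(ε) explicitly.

Suppose ε > 0. We seek δ > 0 such that 0 < |y + 3| < δ implies |3/y + 1| < ε.
|3/y + 1| = 3·|-3 − y|/(3·|y|) = 3|y + 3|/(3|y|).
Restrict δ ≤ 3/2. Then |y + 3| < 3/2 gives |y| > 3/2, so 3|y| > 9/2.
Then |3/y + 1| < 3|y + 3|/(9/2), which is < ε when |y + 3| < (3/2)ε.
Take δ = min(3/2, (3/2)ε). Then 0 < |y + 3| < δ gives both |y + 3| < 3/2 and |y + 3| < (3/2)ε, so |3/y + 1| < ε.

δ = min(3/2, (3/2)ε)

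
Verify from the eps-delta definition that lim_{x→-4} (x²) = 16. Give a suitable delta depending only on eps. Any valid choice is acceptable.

delta = min(1, eps/9)

Suppose eps > 0. We seek delta > 0 with 0 < |x + 4| < delta ⇒ |x² − 16| < eps.
Factor: x² − 16 = (x + 4)(x - 4), so |x² − 16| = |x + 4|·|x - 4|.
Impose delta ≤ 1 so that |x| < 5; then |x - 4| ≤ 9.
Hence |x² − 16| ≤ 9|x + 4|, which is < eps once |x + 4| < eps/9.
Take delta = min(1, eps/9). If 0 < |x + 4| < delta then both bounds hold and |x² − 16| ≤ 9|x + 4| < 9·(eps/9) = eps.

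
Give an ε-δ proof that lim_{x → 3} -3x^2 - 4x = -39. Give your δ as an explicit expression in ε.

δ = min(1, ε/25)

Let ε > 0. We want δ > 0 such that 0 < |x − 3| < δ implies |(-3x^2 - 4x) + 39| < ε.
(-3x^2 - 4x) + 39 = -3x^2 - 4x + 39 = (x − 3)(-3x - 13).
So |(-3x^2 - 4x) + 39| = |x − 3|·|-3x - 13|.
Assume first that |x − 3| < 1, so |x| < 4. Then |-3x - 13| ≤ 3·4 + 13 = 25.
Hence |(-3x^2 - 4x) + 39| ≤ 25|x − 3| < ε provided |x − 3| < ε/25.
Take δ = min(1, ε/25). Then 0 < |x − 3| < δ gives both |x − 3| < 1 and |x − 3| < ε/25, so |(-3x^2 - 4x) + 39| < ε.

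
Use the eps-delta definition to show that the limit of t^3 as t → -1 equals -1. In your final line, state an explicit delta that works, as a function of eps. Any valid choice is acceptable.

Suppose eps > 0. We seek delta > 0 with 0 < |t + 1| < delta ⇒ |t^3 + 1| < eps.
Factor: t^3 + 1 = (t + 1)(t^2 - t + 1), so |t^3 + 1| = |t + 1|·|t^2 - t + 1|.
Impose delta ≤ 1 so that |t| < 2; then |t^2 - t + 1| ≤ 7.
Hence |t^3 + 1| ≤ 7|t + 1|, which is < eps once |t + 1| < eps/7.
Take delta = min(1, eps/7). If 0 < |t + 1| < delta then both bounds hold and |t^3 + 1| ≤ 7|t + 1| < 7·(eps/7) = eps.

delta = min(1, eps/7)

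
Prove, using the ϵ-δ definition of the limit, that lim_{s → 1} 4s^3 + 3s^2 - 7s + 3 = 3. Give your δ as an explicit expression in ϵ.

δ = min(1, ϵ/30)

Let ϵ > 0 be given. We want δ > 0 such that 0 < |s − 1| < δ implies |(4s^3 + 3s^2 - 7s + 3) − 3| < ϵ.
(4s^3 + 3s^2 - 7s + 3) − 3 = 4s^3 + 3s^2 - 7s = (s − 1)(4s^2 + 7s).
So |(4s^3 + 3s^2 - 7s + 3) − 3| = |s − 1|·|4s^2 + 7s|.
Assume first that |s − 1| < 1, so |s| < 2. Then |4s^2 + 7s| ≤ 4·2^2 + 7·2 = 30.
Hence |(4s^3 + 3s^2 - 7s + 3) − 3| ≤ 30|s − 1| < ϵ provided |s − 1| < ϵ/30.
Take δ = min(1, ϵ/30). Then 0 < |s − 1| < δ gives both |s − 1| < 1 and |s − 1| < ϵ/30, so |(4s^3 + 3s^2 - 7s + 3) − 3| < ϵ.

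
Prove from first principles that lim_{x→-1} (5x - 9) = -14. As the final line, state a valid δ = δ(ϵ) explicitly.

Let ϵ > 0 be given. We need δ > 0 so that 0 < |x + 1| < δ implies |(5x - 9) + 14| < ϵ.
Since (5x - 9) + 14 = 5(x + 1), we have |(5x - 9) + 14| = 5|x + 1|.
Thus it suffices that |x + 1| < ϵ/5.
Choosing δ = ϵ/5 gives |(5x - 9) + 14| = 5|x + 1| < ϵ whenever |x + 1| < δ.

δ = ϵ/5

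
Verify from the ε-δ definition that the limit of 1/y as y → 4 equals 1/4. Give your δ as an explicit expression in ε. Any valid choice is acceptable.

δ = min(2, 8ε)

Let ε > 0. We seek δ > 0 such that 0 < |y − 4| < δ implies |1/y − (1/4)| < ε.
|1/y − (1/4)| = |4 − y|/(4·|y|) = |y − 4|/(4|y|).
Require δ ≤ 2 so that |y| > 4 − 2 = 2, hence 4|y| > 8.
Then |1/y − (1/4)| < |y − 4|/8, which is < ε when |y − 4| < 8ε.
Take δ = min(2, 8ε). Then 0 < |y − 4| < δ gives both |y − 4| < 2 and |y − 4| < 8ε, so |1/y − (1/4)| < ε.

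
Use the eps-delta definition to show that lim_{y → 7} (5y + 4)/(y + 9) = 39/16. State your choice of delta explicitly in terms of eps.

Suppose eps > 0. We want delta > 0 with 0 < |y − 7| < delta ⇒ |(5y + 4)/(y + 9) − (39/16)| < eps.
Combining over a common denominator, (5y + 4)/(y + 9) − (39/16) = [(5y + 4)·16 − 39·(y + 9)] / [16·(y + 9)] = 41(y − 7) / (16(y + 9)).
So |(5y + 4)/(y + 9) − (39/16)| = 41|y − 7| / (16·|y + 9|).
Require delta ≤ 8, so |y + 9| ≥ |16| − |y − 7| > 16 − 8 = 8.
Hence |(5y + 4)/(y + 9) − (39/16)| < 41|y − 7|/(16·8) = (41/128)|y − 7|, which is < eps once |y − 7| < (128/41)eps.
Take delta = min(8, (128/41)eps). Then 0 < |y − 7| < delta forces both bounds, so |(5y + 4)/(y + 9) − (39/16)| < eps.

delta = min(8, (128/41)eps)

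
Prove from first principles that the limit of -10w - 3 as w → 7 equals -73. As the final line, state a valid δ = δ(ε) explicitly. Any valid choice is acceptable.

Let ε > 0 be given. We need δ > 0 so that 0 < |w − 7| < δ implies |(-10w - 3) + 73| < ε.
|(-10w - 3) + 73| = |-10w + 70| = 10|w − 7|.
So 10|w − 7| < ε exactly when |w − 7| < ε/10.
Take δ = ε/10. If 0 < |w − 7| < δ then |(-10w - 3) + 73| = 10|w − 7| < 10·(ε/10) = ε.

δ = ε/10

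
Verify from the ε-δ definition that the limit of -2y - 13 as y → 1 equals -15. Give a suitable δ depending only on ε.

Let ε > 0 be given. We need δ > 0 so that 0 < |y − 1| < δ implies |(-2y - 13) + 15| < ε.
Since (-2y - 13) + 15 = -2(y − 1), we have |(-2y - 13) + 15| = 2|y − 1|.
So 2|y − 1| < ε exactly when |y − 1| < ε/2.
Choosing δ = ε/2 gives |(-2y - 13) + 15| = 2|y − 1| < ε whenever |y − 1| < δ.

δ = ε/2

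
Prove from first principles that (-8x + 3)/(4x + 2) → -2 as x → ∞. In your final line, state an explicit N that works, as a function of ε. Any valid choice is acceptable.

N = (7/4)/ε

Suppose ε > 0. We seek N > 0 such that x > N implies |(-8x + 3)/(4x + 2) + 2| < ε.
(-8x + 3)/(4x + 2) + 2 = (4(-8x + 3) − (-8)(4x + 2)) / (4(4x + 2)) = 28/(4(4x + 2)).
For x > 0 we have 4x + 2 > 4x, so |(-8x + 3)/(4x + 2) + 2| = 28/(4(4x + 2)) < 28/(4·4x) = (7/4)/x.
Thus |(-8x + 3)/(4x + 2) + 2| < ε whenever x > (7/4)/ε.
Take N = (7/4)/ε. If x > N then |(-8x + 3)/(4x + 2) + 2| < (7/4)/x < ε.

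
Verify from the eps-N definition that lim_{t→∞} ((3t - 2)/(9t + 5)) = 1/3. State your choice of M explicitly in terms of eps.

M = (11/27)/eps

Let eps > 0. We seek M > 0 such that t > M implies |(3t - 2)/(9t + 5) − (1/3)| < eps.
(3t - 2)/(9t + 5) − (1/3) = (9(3t - 2) − 3(9t + 5)) / (9(9t + 5)) = -33/(9(9t + 5)).
For t > 0 we have 9t + 5 > 9t, so |(3t - 2)/(9t + 5) − (1/3)| = 33/(9(9t + 5)) < 33/(9·9t) = (11/27)/t.
Thus |(3t - 2)/(9t + 5) − (1/3)| < eps whenever t > (11/27)/eps.
Take M = (11/27)/eps. If t > M then |(3t - 2)/(9t + 5) − (1/3)| < (11/27)/t < eps.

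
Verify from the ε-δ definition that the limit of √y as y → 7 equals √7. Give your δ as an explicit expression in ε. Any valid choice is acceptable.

Suppose ε > 0. We want δ > 0 such that 0 < |y − 7| < δ implies |√y − √7| < ε.
Multiplying by the conjugate, |√y − √7| = |y − 7|/(√y + √7).
Restrict δ ≤ 7 so that |y − 7| < 7 forces y > 0, and then √y + √7 > √7.
Hence |√y − √7| < |y − 7|/√7, which is < ε once |y − 7| < √7·ε.
Take δ = min(7, √7·ε). If 0 < |y − 7| < δ then y > 0 and |√y − √7| < |y − 7|/√7 < ε.

δ = min(7, √7·ε)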